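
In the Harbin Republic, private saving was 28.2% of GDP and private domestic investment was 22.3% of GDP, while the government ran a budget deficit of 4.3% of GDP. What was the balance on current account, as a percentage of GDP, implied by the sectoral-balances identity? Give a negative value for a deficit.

By the sectoral-balances identity, CA = (S_private - I) + (T - G).
Private balance = 28.2 - 22.3 = 5.9
Government balance (T - G) = -4.3
CA = 5.9 + (-4.3) = 1.6

1.6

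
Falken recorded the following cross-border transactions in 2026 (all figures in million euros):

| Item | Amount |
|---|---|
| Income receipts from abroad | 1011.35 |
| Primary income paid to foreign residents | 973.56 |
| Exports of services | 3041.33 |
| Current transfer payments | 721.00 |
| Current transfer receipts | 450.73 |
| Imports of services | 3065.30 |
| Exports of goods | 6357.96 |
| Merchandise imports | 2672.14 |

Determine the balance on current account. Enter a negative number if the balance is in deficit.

3429.37

Goods balance = 6357.96 - 2672.14 = 3685.82
Services balance = 3041.33 - 3065.30 = -23.97
Trade balance (goods + services) = 3685.82 + (-23.97) = 3661.85
Net primary income = 1011.35 - 973.56 = 37.79
Net secondary income = 450.73 - 721.00 = -270.27
Current account = 3661.85 + 37.79 + (-270.27) = 3429.37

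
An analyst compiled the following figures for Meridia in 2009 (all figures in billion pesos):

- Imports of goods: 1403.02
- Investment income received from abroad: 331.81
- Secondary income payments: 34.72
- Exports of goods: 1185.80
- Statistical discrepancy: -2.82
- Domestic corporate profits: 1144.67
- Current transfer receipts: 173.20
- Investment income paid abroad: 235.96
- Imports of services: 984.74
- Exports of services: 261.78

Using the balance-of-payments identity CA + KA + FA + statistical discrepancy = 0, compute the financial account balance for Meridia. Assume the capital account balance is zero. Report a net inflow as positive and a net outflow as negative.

Goods balance = 1185.80 - 1403.02 = -217.22
Services balance = 261.78 - 984.74 = -722.96
Trade balance (goods + services) = -217.22 + (-722.96) = -940.18
Net primary income = 331.81 - 235.96 = 95.85
Net secondary income = 173.20 - 34.72 = 138.48
Current account = -940.18 + 95.85 + 138.48 = -705.85
Financial account = -(-705.85 + (-2.82)) = 708.67

708.67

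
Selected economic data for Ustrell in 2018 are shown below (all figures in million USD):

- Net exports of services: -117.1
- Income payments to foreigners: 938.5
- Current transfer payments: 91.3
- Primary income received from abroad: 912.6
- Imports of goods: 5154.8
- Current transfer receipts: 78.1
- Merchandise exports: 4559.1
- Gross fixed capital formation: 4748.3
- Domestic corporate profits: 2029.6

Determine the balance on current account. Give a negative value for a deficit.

-751.9

Goods balance = 4559.1 - 5154.8 = -595.7
Services balance = -117.1
Trade balance (goods + services) = -595.7 + (-117.1) = -712.8
Net primary income = 912.6 - 938.5 = -25.9
Net secondary income = 78.1 - 91.3 = -13.2
Current account = -712.8 + (-25.9) + (-13.2) = -751.9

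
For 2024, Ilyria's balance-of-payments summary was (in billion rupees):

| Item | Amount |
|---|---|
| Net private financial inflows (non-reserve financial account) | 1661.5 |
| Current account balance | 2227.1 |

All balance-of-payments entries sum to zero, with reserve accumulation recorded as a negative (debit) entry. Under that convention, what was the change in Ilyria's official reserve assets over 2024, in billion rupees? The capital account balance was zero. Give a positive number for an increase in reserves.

3888.6

Official reserve transactions balance = -(2227.1 + 1661.5) = -3888.6
An accumulation of reserves is recorded as a debit (negative entry), so the change in the stock of reserves is the negative of that balance.
Change in official reserves = -(-3888.6) = 3888.6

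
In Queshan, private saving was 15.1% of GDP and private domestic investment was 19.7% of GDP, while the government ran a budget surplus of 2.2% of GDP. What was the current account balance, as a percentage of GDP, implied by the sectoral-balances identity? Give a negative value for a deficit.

By the sectoral-balances identity, CA = (S_private - I) + (T - G).
Private balance = 15.1 - 19.7 = -4.6
Government balance (T - G) = 2.2
CA = -4.6 + 2.2 = -2.4

-2.4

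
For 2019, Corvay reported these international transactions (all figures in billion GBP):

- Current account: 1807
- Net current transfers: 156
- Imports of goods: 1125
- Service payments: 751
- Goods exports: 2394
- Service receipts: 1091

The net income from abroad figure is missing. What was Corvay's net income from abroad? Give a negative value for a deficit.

Current account = goods balance + services balance + net primary income + net secondary income
Sum of the known components = 1765
Net income from abroad = CA - (known components) = 1807 - 1765 = 42

42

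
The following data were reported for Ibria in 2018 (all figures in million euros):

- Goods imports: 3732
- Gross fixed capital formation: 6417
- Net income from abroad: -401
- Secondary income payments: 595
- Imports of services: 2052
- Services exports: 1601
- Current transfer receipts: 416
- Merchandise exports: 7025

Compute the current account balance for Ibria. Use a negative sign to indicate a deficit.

2262

Goods balance = 7025 - 3732 = 3293
Services balance = 1601 - 2052 = -451
Trade balance (goods + services) = 3293 + (-451) = 2842
Net primary income = -401
Net secondary income = 416 - 595 = -179
Current account = 2842 + (-401) + (-179) = 2262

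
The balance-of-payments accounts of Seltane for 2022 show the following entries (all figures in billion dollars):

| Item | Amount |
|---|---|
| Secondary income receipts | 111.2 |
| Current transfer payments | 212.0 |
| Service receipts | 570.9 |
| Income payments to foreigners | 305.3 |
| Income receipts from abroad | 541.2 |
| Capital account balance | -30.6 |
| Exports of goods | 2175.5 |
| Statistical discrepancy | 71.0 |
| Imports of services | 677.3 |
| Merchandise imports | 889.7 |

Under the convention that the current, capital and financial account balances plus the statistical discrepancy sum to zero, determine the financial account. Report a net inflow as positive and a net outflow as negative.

Goods balance = 2175.5 - 889.7 = 1285.8
Services balance = 570.9 - 677.3 = -106.4
Trade balance (goods + services) = 1285.8 + (-106.4) = 1179.4
Net primary income = 541.2 - 305.3 = 235.9
Net secondary income = 111.2 - 212.0 = -100.8
Current account = 1179.4 + 235.9 + (-100.8) = 1314.5
Financial account = -(1314.5 + (-30.6) + 71.0) = -1354.9

-1354.9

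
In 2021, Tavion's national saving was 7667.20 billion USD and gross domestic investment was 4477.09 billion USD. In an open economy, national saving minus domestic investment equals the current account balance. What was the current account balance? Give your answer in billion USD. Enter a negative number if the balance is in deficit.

3190.11

CA = S - I = 7667.20 - 4477.09 = 3190.11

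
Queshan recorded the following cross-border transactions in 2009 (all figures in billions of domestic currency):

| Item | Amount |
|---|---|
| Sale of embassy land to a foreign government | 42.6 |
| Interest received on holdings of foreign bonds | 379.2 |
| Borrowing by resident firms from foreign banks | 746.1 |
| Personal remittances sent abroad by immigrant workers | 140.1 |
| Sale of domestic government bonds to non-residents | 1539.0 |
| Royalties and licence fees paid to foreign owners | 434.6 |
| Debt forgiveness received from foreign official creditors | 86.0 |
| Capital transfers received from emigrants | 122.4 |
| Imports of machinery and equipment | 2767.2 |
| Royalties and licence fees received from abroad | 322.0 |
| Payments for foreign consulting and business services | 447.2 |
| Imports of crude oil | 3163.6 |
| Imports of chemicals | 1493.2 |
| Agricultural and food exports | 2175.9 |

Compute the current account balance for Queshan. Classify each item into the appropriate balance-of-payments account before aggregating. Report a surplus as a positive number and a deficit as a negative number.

-5568.8

Goods: -3163.6 + 2175.9 - 2767.2 - 1493.2 = -5248.1
Services: 322.0 - 447.2 - 434.6 = -559.8
Primary income: 379.2
Secondary income: -140.1
Current account = (-5248.1) + (-559.8) + 379.2 + (-140.1) = -5568.8
(Excluded from the current account — capital account: sale of embassy land to a foreign government 42.6, debt forgiveness received from foreign official creditors 86.0, capital transfers received from emigrants 122.4; financial account: borrowing by resident firms from foreign banks 746.1, sale of domestic government bonds to non-residents 1539.0.)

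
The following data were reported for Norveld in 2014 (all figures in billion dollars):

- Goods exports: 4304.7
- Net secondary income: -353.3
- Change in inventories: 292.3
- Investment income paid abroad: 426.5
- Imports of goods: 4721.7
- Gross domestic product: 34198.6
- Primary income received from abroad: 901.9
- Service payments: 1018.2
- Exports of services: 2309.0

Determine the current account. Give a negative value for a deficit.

995.9

Goods balance = 4304.7 - 4721.7 = -417.0
Services balance = 2309.0 - 1018.2 = 1290.8
Trade balance (goods + services) = -417.0 + 1290.8 = 873.8
Net primary income = 901.9 - 426.5 = 475.4
Net secondary income = -353.3
Current account = 873.8 + 475.4 + (-353.3) = 995.9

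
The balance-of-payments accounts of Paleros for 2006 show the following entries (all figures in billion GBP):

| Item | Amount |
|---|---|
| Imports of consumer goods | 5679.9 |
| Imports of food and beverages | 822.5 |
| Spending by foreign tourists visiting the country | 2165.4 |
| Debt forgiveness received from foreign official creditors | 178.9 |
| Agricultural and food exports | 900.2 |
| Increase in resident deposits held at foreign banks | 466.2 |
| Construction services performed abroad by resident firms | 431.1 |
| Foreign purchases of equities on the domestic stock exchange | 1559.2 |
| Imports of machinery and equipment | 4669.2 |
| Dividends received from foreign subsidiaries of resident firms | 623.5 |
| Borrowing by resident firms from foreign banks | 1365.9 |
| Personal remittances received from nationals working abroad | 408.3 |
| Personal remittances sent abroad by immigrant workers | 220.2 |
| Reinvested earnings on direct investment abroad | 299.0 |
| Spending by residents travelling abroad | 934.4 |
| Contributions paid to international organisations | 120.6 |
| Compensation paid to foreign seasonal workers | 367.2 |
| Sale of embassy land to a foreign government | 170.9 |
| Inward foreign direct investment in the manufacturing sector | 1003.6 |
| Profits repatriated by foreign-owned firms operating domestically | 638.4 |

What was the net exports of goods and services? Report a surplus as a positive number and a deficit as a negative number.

Goods: 900.2 - 5679.9 - 822.5 - 4669.2 = -10271.4
Services: 2165.4 - 934.4 + 431.1 = 1662.1
Trade balance = -10271.4 + 1662.1 = -8609.3
(Excluded from the trade balance — capital account: debt forgiveness received from foreign official creditors 178.9, sale of embassy land to a foreign government 170.9; financial account: increase in resident deposits held at foreign banks 466.2, foreign purchases of equities on the domestic stock exchange 1559.2, borrowing by resident firms from foreign banks 1365.9, inward foreign direct investment in the manufacturing sector 1003.6; primary income: dividends received from foreign subsidiaries of resident firms 623.5, reinvested earnings on direct investment abroad 299.0, compensation paid to foreign seasonal workers 367.2, profits repatriated by foreign-owned firms operating domestically 638.4; secondary income: personal remittances received from nationals working abroad 408.3, personal remittances sent abroad by immigrant workers 220.2, contributions paid to international organisations 120.6.)

-8609.3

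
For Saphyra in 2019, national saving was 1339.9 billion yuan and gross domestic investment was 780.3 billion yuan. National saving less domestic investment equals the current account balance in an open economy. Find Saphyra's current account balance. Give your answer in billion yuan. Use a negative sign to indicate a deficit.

559.6

CA = S - I = 1339.9 - 780.3 = 559.6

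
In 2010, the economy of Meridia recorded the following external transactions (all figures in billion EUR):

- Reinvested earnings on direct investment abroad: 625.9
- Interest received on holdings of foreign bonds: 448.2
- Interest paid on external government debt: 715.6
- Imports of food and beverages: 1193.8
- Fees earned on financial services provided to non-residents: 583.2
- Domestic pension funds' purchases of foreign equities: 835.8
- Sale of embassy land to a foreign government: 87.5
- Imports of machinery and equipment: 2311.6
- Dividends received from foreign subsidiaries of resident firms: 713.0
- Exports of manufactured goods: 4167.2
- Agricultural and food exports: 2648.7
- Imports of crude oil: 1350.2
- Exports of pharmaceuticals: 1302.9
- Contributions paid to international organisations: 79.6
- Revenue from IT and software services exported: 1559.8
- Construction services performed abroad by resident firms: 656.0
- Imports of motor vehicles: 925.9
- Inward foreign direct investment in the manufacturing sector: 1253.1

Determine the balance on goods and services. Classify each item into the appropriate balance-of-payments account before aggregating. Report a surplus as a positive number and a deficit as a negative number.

Goods: 2648.7 - 925.9 - 2311.6 + 1302.9 - 1193.8 + 4167.2 - 1350.2 = 2337.3
Services: 1559.8 + 656.0 + 583.2 = 2799.0
Trade balance = 2337.3 + 2799.0 = 5136.3
(Excluded from the trade balance — primary income: reinvested earnings on direct investment abroad 625.9, interest received on holdings of foreign bonds 448.2, interest paid on external government debt 715.6, dividends received from foreign subsidiaries of resident firms 713.0; financial account: domestic pension funds' purchases of foreign equities 835.8, inward foreign direct investment in the manufacturing sector 1253.1; capital account: sale of embassy land to a foreign government 87.5; secondary income: contributions paid to international organisations 79.6.)

5136.3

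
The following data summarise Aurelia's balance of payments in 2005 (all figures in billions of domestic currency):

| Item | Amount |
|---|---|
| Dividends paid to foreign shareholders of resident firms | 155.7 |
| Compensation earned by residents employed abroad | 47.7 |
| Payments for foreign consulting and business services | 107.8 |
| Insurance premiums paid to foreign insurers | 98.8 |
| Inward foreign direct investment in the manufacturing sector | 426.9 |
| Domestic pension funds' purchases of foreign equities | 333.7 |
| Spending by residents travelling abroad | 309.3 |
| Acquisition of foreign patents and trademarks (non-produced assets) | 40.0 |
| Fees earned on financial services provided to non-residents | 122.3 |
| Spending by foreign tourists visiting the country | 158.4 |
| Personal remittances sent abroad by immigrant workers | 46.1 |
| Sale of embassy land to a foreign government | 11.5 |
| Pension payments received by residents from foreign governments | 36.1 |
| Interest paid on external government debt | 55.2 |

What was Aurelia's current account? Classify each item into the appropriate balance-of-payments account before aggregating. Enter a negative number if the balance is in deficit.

Services: 122.3 - 98.8 - 309.3 - 107.8 + 158.4 = -235.2
Primary income: 47.7 - 155.7 - 55.2 = -163.2
Secondary income: 36.1 - 46.1 = -10.0
Current account = (-235.2) + (-163.2) + (-10.0) = -408.4
(Excluded from the current account — financial account: inward foreign direct investment in the manufacturing sector 426.9, domestic pension funds' purchases of foreign equities 333.7; capital account: acquisition of foreign patents and trademarks (non-produced assets) 40.0, sale of embassy land to a foreign government 11.5.)

-408.4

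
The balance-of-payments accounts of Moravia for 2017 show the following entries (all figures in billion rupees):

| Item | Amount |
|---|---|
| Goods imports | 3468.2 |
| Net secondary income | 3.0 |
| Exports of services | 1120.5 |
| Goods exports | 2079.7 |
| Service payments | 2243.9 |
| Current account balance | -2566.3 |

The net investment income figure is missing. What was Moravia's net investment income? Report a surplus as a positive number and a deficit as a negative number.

-57.4

Current account = goods balance + services balance + net primary income + net secondary income
Sum of the known components = -2508.9
Net investment income = CA - (known components) = -2566.3 - (-2508.9) = -57.4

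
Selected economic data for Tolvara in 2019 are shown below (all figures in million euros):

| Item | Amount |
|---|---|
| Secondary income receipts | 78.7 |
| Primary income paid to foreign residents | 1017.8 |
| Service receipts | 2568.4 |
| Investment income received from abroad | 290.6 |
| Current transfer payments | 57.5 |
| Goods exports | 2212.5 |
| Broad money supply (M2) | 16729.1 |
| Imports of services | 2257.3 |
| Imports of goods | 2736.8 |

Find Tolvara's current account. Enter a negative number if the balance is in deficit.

-919.2

Goods balance = 2212.5 - 2736.8 = -524.3
Services balance = 2568.4 - 2257.3 = 311.1
Trade balance (goods + services) = -524.3 + 311.1 = -213.2
Net primary income = 290.6 - 1017.8 = -727.2
Net secondary income = 78.7 - 57.5 = 21.2
Current account = -213.2 + (-727.2) + 21.2 = -919.2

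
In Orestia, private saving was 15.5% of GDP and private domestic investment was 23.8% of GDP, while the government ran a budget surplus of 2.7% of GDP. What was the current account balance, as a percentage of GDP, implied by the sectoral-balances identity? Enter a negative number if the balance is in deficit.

By the sectoral-balances identity, CA = (S_private - I) + (T - G).
Private balance = 15.5 - 23.8 = -8.3
Government balance (T - G) = 2.7
CA = -8.3 + 2.7 = -5.6

-5.6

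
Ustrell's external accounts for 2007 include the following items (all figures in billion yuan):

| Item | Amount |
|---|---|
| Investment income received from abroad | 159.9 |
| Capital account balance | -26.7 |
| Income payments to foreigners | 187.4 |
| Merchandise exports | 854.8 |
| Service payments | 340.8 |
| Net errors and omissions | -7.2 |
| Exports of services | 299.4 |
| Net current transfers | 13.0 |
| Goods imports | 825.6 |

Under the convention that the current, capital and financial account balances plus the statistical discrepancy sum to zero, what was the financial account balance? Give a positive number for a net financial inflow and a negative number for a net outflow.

60.6

Goods balance = 854.8 - 825.6 = 29.2
Services balance = 299.4 - 340.8 = -41.4
Trade balance (goods + services) = 29.2 + (-41.4) = -12.2
Net primary income = 159.9 - 187.4 = -27.5
Net secondary income = 13.0
Current account = -12.2 + (-27.5) + 13.0 = -26.7
Financial account = -(-26.7 + (-26.7) + (-7.2)) = 60.6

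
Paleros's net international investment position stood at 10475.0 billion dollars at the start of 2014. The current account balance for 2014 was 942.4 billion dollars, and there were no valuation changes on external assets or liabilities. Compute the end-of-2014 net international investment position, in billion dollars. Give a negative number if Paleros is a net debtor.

With no valuation effects, change in NIIP = current account = 942.4
End-of-year NIIP = 10475.0 + 942.4 = 11417.4

11417.4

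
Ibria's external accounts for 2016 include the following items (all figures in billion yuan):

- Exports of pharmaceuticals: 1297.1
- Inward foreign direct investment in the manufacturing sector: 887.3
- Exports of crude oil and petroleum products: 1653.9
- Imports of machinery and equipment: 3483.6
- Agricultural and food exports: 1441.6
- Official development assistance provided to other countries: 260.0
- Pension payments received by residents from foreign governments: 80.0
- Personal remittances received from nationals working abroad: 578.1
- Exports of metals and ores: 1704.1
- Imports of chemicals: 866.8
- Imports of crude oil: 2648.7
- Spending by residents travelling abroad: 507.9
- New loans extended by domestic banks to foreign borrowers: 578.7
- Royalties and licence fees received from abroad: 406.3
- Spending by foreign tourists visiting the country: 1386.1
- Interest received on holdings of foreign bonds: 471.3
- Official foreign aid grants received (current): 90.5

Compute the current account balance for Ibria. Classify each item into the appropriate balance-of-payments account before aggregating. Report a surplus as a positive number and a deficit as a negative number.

1342.0

Goods: 1441.6 + 1704.1 + 1653.9 - 3483.6 - 2648.7 + 1297.1 - 866.8 = -902.4
Services: 406.3 + 1386.1 - 507.9 = 1284.5
Primary income: 471.3
Secondary income: 80.0 + 90.5 + 578.1 - 260.0 = 488.6
Current account = (-902.4) + 1284.5 + 471.3 + 488.6 = 1342.0
(Excluded from the current account — financial account: inward foreign direct investment in the manufacturing sector 887.3, new loans extended by domestic banks to foreign borrowers 578.7.)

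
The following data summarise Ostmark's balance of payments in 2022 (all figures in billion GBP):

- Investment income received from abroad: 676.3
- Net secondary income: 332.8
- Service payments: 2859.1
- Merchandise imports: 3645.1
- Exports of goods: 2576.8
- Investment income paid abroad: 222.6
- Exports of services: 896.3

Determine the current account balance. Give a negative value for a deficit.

Goods balance = 2576.8 - 3645.1 = -1068.3
Services balance = 896.3 - 2859.1 = -1962.8
Trade balance (goods + services) = -1068.3 + (-1962.8) = -3031.1
Net primary income = 676.3 - 222.6 = 453.7
Net secondary income = 332.8
Current account = -3031.1 + 453.7 + 332.8 = -2244.6

-2244.6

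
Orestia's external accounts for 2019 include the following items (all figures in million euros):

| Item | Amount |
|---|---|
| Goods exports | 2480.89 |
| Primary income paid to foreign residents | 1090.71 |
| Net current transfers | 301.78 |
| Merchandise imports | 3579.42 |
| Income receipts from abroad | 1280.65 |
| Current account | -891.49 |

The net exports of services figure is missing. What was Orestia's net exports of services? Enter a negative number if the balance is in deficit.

Current account = goods balance + services balance + net primary income + net secondary income
Sum of the known components = -606.81
Net exports of services = CA - (known components) = -891.49 - (-606.81) = -284.68

-284.68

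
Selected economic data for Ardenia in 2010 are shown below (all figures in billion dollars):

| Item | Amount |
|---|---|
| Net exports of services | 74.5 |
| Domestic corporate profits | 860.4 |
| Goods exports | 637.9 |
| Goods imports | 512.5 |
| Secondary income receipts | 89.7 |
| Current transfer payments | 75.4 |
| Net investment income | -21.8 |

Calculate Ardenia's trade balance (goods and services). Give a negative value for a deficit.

Goods balance = 637.9 - 512.5 = 125.4
Services balance = 74.5
Trade balance (goods + services) = 125.4 + 74.5 = 199.9

199.9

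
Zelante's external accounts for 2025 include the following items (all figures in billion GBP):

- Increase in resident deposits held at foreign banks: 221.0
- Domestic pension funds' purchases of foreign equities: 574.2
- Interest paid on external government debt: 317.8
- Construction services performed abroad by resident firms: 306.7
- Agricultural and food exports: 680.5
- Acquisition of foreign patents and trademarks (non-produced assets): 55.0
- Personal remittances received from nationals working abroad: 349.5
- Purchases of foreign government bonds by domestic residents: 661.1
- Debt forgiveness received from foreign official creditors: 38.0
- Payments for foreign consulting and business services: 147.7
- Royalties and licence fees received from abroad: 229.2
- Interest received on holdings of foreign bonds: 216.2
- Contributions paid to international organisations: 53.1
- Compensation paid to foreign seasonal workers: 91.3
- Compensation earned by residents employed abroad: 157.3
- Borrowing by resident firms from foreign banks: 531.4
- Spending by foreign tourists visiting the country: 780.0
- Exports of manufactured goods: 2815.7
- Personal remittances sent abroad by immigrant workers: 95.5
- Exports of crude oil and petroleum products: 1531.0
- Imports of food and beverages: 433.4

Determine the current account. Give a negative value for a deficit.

5927.3

Goods: 2815.7 - 433.4 + 680.5 + 1531.0 = 4593.8
Services: 780.0 - 147.7 + 306.7 + 229.2 = 1168.2
Primary income: -91.3 + 216.2 + 157.3 - 317.8 = -35.6
Secondary income: -53.1 + 349.5 - 95.5 = 200.9
Current account = 4593.8 + 1168.2 + (-35.6) + 200.9 = 5927.3
(Excluded from the current account — financial account: increase in resident deposits held at foreign banks 221.0, domestic pension funds' purchases of foreign equities 574.2, purchases of foreign government bonds by domestic residents 661.1, borrowing by resident firms from foreign banks 531.4; capital account: acquisition of foreign patents and trademarks (non-produced assets) 55.0, debt forgiveness received from foreign official creditors 38.0.)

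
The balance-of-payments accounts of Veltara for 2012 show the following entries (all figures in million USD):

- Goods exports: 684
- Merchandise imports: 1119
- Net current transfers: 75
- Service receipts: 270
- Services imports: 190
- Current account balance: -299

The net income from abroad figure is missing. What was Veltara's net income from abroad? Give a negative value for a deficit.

Current account = goods balance + services balance + net primary income + net secondary income
Sum of the known components = -280
Net income from abroad = CA - (known components) = -299 - (-280) = -19

-19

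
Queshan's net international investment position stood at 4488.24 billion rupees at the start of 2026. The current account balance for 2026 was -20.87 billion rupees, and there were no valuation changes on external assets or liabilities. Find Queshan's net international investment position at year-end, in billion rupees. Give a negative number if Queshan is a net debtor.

With no valuation effects, change in NIIP = current account = -20.87
End-of-year NIIP = 4488.24 + (-20.87) = 4467.37

4467.37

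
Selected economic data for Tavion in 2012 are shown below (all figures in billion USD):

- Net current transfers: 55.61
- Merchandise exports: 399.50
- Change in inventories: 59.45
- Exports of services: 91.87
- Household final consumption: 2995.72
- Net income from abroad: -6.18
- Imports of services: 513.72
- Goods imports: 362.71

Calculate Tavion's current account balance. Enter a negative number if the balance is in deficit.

-335.63

Goods balance = 399.50 - 362.71 = 36.79
Services balance = 91.87 - 513.72 = -421.85
Trade balance (goods + services) = 36.79 + (-421.85) = -385.06
Net primary income = -6.18
Net secondary income = 55.61
Current account = -385.06 + (-6.18) + 55.61 = -335.63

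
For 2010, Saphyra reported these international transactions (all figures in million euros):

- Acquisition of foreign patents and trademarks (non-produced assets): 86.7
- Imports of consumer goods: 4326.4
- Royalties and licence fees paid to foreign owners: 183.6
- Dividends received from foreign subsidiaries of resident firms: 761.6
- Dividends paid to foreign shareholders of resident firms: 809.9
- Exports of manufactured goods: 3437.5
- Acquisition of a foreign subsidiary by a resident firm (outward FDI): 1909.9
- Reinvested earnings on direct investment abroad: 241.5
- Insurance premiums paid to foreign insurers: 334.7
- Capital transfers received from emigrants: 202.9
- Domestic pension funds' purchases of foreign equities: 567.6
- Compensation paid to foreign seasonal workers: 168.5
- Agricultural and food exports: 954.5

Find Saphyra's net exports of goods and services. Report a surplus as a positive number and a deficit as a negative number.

-452.7

Goods: 3437.5 - 4326.4 + 954.5 = 65.6
Services: -183.6 - 334.7 = -518.3
Trade balance = 65.6 + (-518.3) = -452.7
(Excluded from the trade balance — capital account: acquisition of foreign patents and trademarks (non-produced assets) 86.7, capital transfers received from emigrants 202.9; primary income: dividends received from foreign subsidiaries of resident firms 761.6, dividends paid to foreign shareholders of resident firms 809.9, reinvested earnings on direct investment abroad 241.5, compensation paid to foreign seasonal workers 168.5; financial account: acquisition of a foreign subsidiary by a resident firm (outward FDI) 1909.9, domestic pension funds' purchases of foreign equities 567.6.)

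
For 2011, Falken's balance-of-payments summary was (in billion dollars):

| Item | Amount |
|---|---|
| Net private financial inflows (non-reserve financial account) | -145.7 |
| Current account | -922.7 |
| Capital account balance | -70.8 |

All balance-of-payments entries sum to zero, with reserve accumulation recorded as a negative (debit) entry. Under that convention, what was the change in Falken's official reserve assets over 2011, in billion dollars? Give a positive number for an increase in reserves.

Official reserve transactions balance = -((-922.7) + (-70.8) + (-145.7)) = 1139.2
An accumulation of reserves is recorded as a debit (negative entry), so the change in the stock of reserves is the negative of that balance.
Change in official reserves = -(1139.2) = -1139.2

-1139.2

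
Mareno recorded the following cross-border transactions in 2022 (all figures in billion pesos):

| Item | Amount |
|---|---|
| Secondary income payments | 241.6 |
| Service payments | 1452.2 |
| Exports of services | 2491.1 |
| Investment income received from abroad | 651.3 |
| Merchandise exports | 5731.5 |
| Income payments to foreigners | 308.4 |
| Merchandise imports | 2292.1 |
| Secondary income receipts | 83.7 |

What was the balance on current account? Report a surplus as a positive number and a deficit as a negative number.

4663.3

Goods balance = 5731.5 - 2292.1 = 3439.4
Services balance = 2491.1 - 1452.2 = 1038.9
Trade balance (goods + services) = 3439.4 + 1038.9 = 4478.3
Net primary income = 651.3 - 308.4 = 342.9
Net secondary income = 83.7 - 241.6 = -157.9
Current account = 4478.3 + 342.9 + (-157.9) = 4663.3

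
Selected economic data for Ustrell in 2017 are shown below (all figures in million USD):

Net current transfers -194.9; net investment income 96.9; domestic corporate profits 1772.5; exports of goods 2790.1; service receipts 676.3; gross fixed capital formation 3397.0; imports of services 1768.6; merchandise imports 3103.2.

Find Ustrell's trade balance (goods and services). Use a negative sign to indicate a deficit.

Goods balance = 2790.1 - 3103.2 = -313.1
Services balance = 676.3 - 1768.6 = -1092.3
Trade balance (goods + services) = -313.1 + (-1092.3) = -1405.4

-1405.4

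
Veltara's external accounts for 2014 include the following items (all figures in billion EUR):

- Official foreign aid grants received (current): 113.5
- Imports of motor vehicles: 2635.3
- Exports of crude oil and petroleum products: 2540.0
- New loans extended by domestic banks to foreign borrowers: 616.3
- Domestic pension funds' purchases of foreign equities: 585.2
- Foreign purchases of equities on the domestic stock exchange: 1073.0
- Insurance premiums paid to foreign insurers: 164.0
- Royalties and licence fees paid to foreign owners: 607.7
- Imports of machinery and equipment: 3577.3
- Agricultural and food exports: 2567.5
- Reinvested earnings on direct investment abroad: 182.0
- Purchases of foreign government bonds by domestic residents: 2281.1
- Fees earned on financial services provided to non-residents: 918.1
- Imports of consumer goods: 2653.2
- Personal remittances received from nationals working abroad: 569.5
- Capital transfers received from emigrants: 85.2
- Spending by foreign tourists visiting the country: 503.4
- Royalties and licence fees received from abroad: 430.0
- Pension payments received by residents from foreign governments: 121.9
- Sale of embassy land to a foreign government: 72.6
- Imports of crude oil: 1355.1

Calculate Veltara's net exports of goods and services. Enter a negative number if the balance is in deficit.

-4033.6

Goods: -2653.2 + 2567.5 - 3577.3 + 2540.0 - 2635.3 - 1355.1 = -5113.4
Services: -607.7 - 164.0 + 918.1 + 430.0 + 503.4 = 1079.8
Trade balance = -5113.4 + 1079.8 = -4033.6
(Excluded from the trade balance — secondary income: official foreign aid grants received (current) 113.5, personal remittances received from nationals working abroad 569.5, pension payments received by residents from foreign governments 121.9; financial account: new loans extended by domestic banks to foreign borrowers 616.3, domestic pension funds' purchases of foreign equities 585.2, foreign purchases of equities on the domestic stock exchange 1073.0, purchases of foreign government bonds by domestic residents 2281.1; primary income: reinvested earnings on direct investment abroad 182.0; capital account: capital transfers received from emigrants 85.2, sale of embassy land to a foreign government 72.6.)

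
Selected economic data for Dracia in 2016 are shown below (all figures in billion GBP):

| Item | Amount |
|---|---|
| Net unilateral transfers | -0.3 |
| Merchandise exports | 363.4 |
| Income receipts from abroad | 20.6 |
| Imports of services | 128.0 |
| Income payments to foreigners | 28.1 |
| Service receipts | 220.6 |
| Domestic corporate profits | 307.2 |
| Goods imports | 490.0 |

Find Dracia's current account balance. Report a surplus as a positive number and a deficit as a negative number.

-41.8

Goods balance = 363.4 - 490.0 = -126.6
Services balance = 220.6 - 128.0 = 92.6
Trade balance (goods + services) = -126.6 + 92.6 = -34.0
Net primary income = 20.6 - 28.1 = -7.5
Net secondary income = -0.3
Current account = -34.0 + (-7.5) + (-0.3) = -41.8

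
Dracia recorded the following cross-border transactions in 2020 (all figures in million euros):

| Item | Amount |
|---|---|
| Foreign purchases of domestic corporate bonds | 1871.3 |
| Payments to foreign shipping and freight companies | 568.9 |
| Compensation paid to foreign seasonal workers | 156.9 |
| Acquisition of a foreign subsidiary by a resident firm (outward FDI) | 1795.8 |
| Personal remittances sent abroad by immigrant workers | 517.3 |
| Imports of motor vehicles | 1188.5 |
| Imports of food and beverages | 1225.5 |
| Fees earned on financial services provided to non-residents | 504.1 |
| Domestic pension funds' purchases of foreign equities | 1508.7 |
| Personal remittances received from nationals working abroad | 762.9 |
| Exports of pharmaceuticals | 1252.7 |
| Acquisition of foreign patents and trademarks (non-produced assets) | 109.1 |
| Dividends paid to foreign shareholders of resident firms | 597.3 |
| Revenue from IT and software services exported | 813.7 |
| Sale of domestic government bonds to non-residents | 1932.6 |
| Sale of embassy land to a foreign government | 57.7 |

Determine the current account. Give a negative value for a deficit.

Goods: -1188.5 - 1225.5 + 1252.7 = -1161.3
Services: 813.7 - 568.9 + 504.1 = 748.9
Primary income: -156.9 - 597.3 = -754.2
Secondary income: -517.3 + 762.9 = 245.6
Current account = (-1161.3) + 748.9 + (-754.2) + 245.6 = -921.0
(Excluded from the current account — financial account: foreign purchases of domestic corporate bonds 1871.3, acquisition of a foreign subsidiary by a resident firm (outward FDI) 1795.8, domestic pension funds' purchases of foreign equities 1508.7, sale of domestic government bonds to non-residents 1932.6; capital account: acquisition of foreign patents and trademarks (non-produced assets) 109.1, sale of embassy land to a foreign government 57.7.)

-921.0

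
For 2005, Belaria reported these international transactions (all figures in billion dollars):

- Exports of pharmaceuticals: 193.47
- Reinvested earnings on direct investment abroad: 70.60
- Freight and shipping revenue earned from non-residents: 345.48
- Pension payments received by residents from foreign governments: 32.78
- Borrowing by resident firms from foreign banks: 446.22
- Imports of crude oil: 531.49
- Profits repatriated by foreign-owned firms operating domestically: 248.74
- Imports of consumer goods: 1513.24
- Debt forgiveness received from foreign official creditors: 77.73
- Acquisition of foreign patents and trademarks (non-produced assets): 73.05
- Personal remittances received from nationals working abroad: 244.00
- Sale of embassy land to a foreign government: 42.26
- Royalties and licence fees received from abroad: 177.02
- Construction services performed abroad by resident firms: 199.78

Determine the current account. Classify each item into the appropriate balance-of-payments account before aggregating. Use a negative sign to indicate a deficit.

-1030.34

Goods: 193.47 - 531.49 - 1513.24 = -1851.26
Services: 345.48 + 177.02 + 199.78 = 722.28
Primary income: 70.60 - 248.74 = -178.14
Secondary income: 32.78 + 244.00 = 276.78
Current account = (-1851.26) + 722.28 + (-178.14) + 276.78 = -1030.34
(Excluded from the current account — financial account: borrowing by resident firms from foreign banks 446.22; capital account: debt forgiveness received from foreign official creditors 77.73, acquisition of foreign patents and trademarks (non-produced assets) 73.05, sale of embassy land to a foreign government 42.26.)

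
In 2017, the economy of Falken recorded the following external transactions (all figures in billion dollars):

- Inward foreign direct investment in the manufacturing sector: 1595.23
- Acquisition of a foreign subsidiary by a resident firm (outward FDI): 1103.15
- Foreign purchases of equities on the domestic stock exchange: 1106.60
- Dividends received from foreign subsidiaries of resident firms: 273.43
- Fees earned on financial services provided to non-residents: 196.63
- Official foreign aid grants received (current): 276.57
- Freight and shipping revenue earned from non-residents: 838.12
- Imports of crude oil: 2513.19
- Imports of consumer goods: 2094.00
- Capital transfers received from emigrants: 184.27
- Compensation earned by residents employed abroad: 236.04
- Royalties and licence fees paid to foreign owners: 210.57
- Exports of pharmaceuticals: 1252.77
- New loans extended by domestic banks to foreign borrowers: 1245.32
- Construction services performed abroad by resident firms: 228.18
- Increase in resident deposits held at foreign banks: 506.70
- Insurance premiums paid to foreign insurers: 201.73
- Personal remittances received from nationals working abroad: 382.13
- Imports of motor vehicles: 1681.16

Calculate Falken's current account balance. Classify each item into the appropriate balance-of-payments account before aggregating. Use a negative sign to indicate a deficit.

Goods: -2094.00 - 2513.19 - 1681.16 + 1252.77 = -5035.58
Services: 838.12 + 196.63 - 210.57 - 201.73 + 228.18 = 850.63
Primary income: 273.43 + 236.04 = 509.47
Secondary income: 382.13 + 276.57 = 658.70
Current account = (-5035.58) + 850.63 + 509.47 + 658.70 = -3016.78
(Excluded from the current account — financial account: inward foreign direct investment in the manufacturing sector 1595.23, acquisition of a foreign subsidiary by a resident firm (outward FDI) 1103.15, foreign purchases of equities on the domestic stock exchange 1106.60, new loans extended by domestic banks to foreign borrowers 1245.32, increase in resident deposits held at foreign banks 506.70; capital account: capital transfers received from emigrants 184.27.)

-3016.78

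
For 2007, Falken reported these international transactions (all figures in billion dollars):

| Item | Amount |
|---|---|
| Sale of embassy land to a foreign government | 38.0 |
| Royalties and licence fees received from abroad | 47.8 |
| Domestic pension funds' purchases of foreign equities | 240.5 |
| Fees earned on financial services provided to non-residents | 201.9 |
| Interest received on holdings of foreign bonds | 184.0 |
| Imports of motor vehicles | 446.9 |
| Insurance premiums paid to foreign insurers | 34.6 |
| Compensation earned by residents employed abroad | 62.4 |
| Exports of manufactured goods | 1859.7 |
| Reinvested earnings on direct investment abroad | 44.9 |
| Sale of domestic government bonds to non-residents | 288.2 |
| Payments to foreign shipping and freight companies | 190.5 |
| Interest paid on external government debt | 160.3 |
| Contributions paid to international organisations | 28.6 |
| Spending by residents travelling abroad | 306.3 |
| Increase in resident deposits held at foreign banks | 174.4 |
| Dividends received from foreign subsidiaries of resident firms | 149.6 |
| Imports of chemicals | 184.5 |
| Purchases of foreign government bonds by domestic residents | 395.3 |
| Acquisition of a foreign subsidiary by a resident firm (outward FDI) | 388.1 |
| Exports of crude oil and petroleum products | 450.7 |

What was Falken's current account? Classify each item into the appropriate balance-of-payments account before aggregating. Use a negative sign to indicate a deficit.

Goods: 1859.7 + 450.7 - 184.5 - 446.9 = 1679.0
Services: -34.6 + 201.9 + 47.8 - 190.5 - 306.3 = -281.7
Primary income: 184.0 - 160.3 + 149.6 + 62.4 + 44.9 = 280.6
Secondary income: -28.6
Current account = 1679.0 + (-281.7) + 280.6 + (-28.6) = 1649.3
(Excluded from the current account — capital account: sale of embassy land to a foreign government 38.0; financial account: domestic pension funds' purchases of foreign equities 240.5, sale of domestic government bonds to non-residents 288.2, increase in resident deposits held at foreign banks 174.4, purchases of foreign government bonds by domestic residents 395.3, acquisition of a foreign subsidiary by a resident firm (outward FDI) 388.1.)

1649.3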